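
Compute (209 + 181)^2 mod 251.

209 + 181 = 390 ≡ 139 (mod 251)
(139)^2 ≡ 245 (mod 251)

245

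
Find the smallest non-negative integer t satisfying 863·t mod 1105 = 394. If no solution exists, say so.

318

gcd(863, 1105) = 1, so a unique solution mod 1105 exists.
863⁻¹ ≡ 242 (mod 1105).
t ≡ 242·394 ≡ 318 (mod 1105).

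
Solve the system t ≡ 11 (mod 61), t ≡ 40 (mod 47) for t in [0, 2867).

2390

61⁻¹ mod 47: 61·37 ≡ 1 (mod 47), so 61⁻¹ ≡ 37.
t = 11 + 61·((40 − 11)·37 mod 47) = 11 + 61·39 = 2390.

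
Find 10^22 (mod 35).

25

22 in binary is 10110, i.e. 22 = 16 + 4 + 2.
10^1 ≡ 10 (mod 35)
10^2 ≡ 10^2 = 100 ≡ 30 (mod 35)
10^4 ≡ 30^2 = 900 ≡ 25 (mod 35)
10^8 ≡ 25^2 = 625 ≡ 30 (mod 35)
10^16 ≡ 30^2 = 900 ≡ 25 (mod 35)
10^22 = 10^16 * 10^4 * 10^2 ≡ 25 * 25 * 30 (mod 35).
Accumulate the product:
25 * 25 = 625 ≡ 30
30 * 30 = 900 ≡ 25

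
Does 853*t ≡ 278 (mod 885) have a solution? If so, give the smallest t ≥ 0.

821

gcd(853, 885) = 1, so a unique solution mod 885 exists.
853⁻¹ ≡ 802 (mod 885).
t ≡ 802*278 ≡ 821 (mod 885).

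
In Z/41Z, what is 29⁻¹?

Run the extended Euclidean algorithm:
41 = 1·29 + 12
29 = 2·12 + 5
12 = 2·5 + 2
5 = 2·2 + 1
2 = 2·1 + 0
gcd(29, 41) = 1, so the inverse exists.
Back-substitute for 1:
1 = 1·5 − 2·2
  = −2·12 + 5·5
  = 5·29 − 12·12
  = −12·41 + 17·29
So 29⁻¹ ≡ 17 (mod 41).

17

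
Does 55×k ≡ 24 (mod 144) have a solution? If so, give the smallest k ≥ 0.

gcd(55, 144) = 1, so a unique solution mod 144 exists.
55⁻¹ ≡ 55 (mod 144).
k ≡ 55×24 ≡ 24 (mod 144).

24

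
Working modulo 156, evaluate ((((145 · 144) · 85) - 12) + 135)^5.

145 · 144 = 20880 ≡ 132 (mod 156)
132 · 85 = 11220 ≡ 144 (mod 156)
144 - 12 = 132
132 + 135 = 267 ≡ 111 (mod 156)
(111)^5 ≡ 63 (mod 156)

63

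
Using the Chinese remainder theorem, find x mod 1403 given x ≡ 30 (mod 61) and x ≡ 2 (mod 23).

945

61⁻¹ mod 23: 61×20 ≡ 1 (mod 23), so 61⁻¹ ≡ 20.
x = 30 + 61×((2 − 30)×20 mod 23) = 30 + 61×15 = 945.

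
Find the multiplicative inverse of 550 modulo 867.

547

Run the extended Euclidean algorithm:
867 = 1×550 + 317
550 = 1×317 + 233
317 = 1×233 + 84
233 = 2×84 + 65
84 = 1×65 + 19
65 = 3×19 + 8
19 = 2×8 + 3
8 = 2×3 + 2
3 = 1×2 + 1
2 = 2×1 + 0
gcd(550, 867) = 1, so the inverse exists.
Back-substitute for 1:
1 = 1×3 − 1×2
  = −1×8 + 3×3
  = 3×19 − 7×8
  = −7×65 + 24×19
  = 24×84 − 31×65
  = −31×233 + 86×84
  = 86×317 − 117×233
  = −117×550 + 203×317
  = 203×867 − 320×550
So 550⁻¹ ≡ −320 ≡ 547 (mod 867).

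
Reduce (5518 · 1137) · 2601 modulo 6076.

5518 · 1137 = 6273966 ≡ 3534 (mod 6076)
3534 · 2601 = 9191934 ≡ 5022 (mod 6076)

5022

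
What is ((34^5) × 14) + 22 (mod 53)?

28

(34)^5 ≡ 8 (mod 53)
8 × 14 = 112 ≡ 6 (mod 53)
6 + 22 = 28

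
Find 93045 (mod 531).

120

93045 = 175·531 + 120, so 93045 ≡ 120 (mod 531).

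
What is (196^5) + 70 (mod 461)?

362

(196)^5 ≡ 292 (mod 461)
292 + 70 = 362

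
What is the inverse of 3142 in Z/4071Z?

Apply the Euclidean algorithm and back-substitute:
4071 = 1×3142 + 929
3142 = 3×929 + 355
929 = 2×355 + 219
355 = 1×219 + 136
219 = 1×136 + 83
136 = 1×83 + 53
83 = 1×53 + 30
53 = 1×30 + 23
30 = 1×23 + 7
23 = 3×7 + 2
7 = 3×2 + 1
2 = 2×1 + 0
gcd(3142, 4071) = 1, so the inverse exists.
Back-substitute for 1:
1 = 1×7 − 3×2
  = −3×23 + 10×7
  = 10×30 − 13×23
  = −13×53 + 23×30
  = 23×83 − 36×53
  = −36×136 + 59×83
  = 59×219 − 95×136
  = −95×355 + 154×219
  = 154×929 − 403×355
  = −403×3142 + 1363×929
  = 1363×4071 − 1766×3142
So 3142⁻¹ ≡ −1766 ≡ 2305 (mod 4071).

2305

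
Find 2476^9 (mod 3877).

1594

9 in binary is 1001, i.e. 9 = 8 + 1.
2476^1 ≡ 2476 (mod 3877)
2476^2 ≡ 2476^2 = 6130576 ≡ 1039 (mod 3877)
2476^4 ≡ 1039^2 = 1079521 ≡ 1715 (mod 3877)
2476^8 ≡ 1715^2 = 2941225 ≡ 2459 (mod 3877)
2476^9 = 2476^8 × 2476^1 ≡ 2459 × 2476 (mod 3877).
2459 × 2476 = 6088484 ≡ 1594 (mod 3877).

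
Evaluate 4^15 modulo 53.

37

4^1 ≡ 4 (mod 53)
4^2 ≡ 4^2 = 16 (mod 53)
4^4 ≡ 16^2 = 256 ≡ 44 (mod 53)
4^8 ≡ 44^2 = 1936 ≡ 28 (mod 53)
4^15 = 4^8 * 4^4 * 4^2 * 4^1 ≡ 28 * 44 * 16 * 4 (mod 53).
Accumulate the product:
28 * 44 = 1232 ≡ 13
13 * 16 = 208 ≡ 49
49 * 4 = 196 ≡ 37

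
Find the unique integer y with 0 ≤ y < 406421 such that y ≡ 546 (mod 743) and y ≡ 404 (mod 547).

743⁻¹ mod 547: 743*427 ≡ 1 (mod 547), so 743⁻¹ ≡ 427.
y = 546 + 743*((404 − 546)*427 mod 547) = 546 + 743*83 = 62215.

62215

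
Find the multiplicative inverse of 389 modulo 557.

494

Apply the Euclidean algorithm and back-substitute:
557 = 1·389 + 168
389 = 2·168 + 53
168 = 3·53 + 9
53 = 5·9 + 8
9 = 1·8 + 1
8 = 8·1 + 0
gcd(389, 557) = 1, so the inverse exists.
Bézout: 1 = 44·557 − 63·389.
So 389⁻¹ ≡ −63 ≡ 494 (mod 557).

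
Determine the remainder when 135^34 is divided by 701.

700

By square-and-multiply:
135^1 ≡ 135 (mod 701)
135^2 ≡ 135^2 = 18225 ≡ 700 (mod 701)
135^4 ≡ 700^2 = 490000 ≡ 1 (mod 701)
135^8 ≡ 1^2 = 1 (mod 701)
135^16 ≡ 1^2 = 1 (mod 701)
135^32 ≡ 1^2 = 1 (mod 701)
135^34 = 135^32 · 135^2 ≡ 1 · 700 (mod 701).
1 · 700 = 700 ≡ 700 (mod 701).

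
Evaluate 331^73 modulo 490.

Compute successive squares:
73 in binary is 1001001, i.e. 73 = 64 + 8 + 1.
331^1 ≡ 331 (mod 490)
331^2 ≡ 331^2 = 109561 ≡ 291 (mod 490)
331^4 ≡ 291^2 = 84681 ≡ 401 (mod 490)
331^8 ≡ 401^2 = 160801 ≡ 81 (mod 490)
331^16 ≡ 81^2 = 6561 ≡ 191 (mod 490)
331^32 ≡ 191^2 = 36481 ≡ 221 (mod 490)
331^64 ≡ 221^2 = 48841 ≡ 331 (mod 490)
331^73 = 331^64 · 331^8 · 331^1 ≡ 331 · 81 · 331 (mod 490).
Accumulate the product:
331 · 81 = 26811 ≡ 351
351 · 331 = 116181 ≡ 51

51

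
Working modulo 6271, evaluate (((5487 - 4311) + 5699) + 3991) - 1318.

5487 - 4311 = 1176
1176 + 5699 = 6875 ≡ 604 (mod 6271)
604 + 3991 = 4595
4595 - 1318 = 3277

3277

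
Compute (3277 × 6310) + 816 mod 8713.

2737

3277 × 6310 = 20677870 ≡ 1921 (mod 8713)
1921 + 816 = 2737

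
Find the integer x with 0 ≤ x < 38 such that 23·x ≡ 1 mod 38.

By the extended Euclidean algorithm:
38 = 1·23 + 15
23 = 1·15 + 8
15 = 1·8 + 7
8 = 1·7 + 1
7 = 7·1 + 0
gcd(23, 38) = 1, so the inverse exists.
Back-substitute for 1:
1 = 1·8 − 1·7
  = −1·15 + 2·8
  = 2·23 − 3·15
  = −3·38 + 5·23
So 23⁻¹ ≡ 5 (mod 38).

5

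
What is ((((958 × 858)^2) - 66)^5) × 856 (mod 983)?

958 × 858 = 821964 ≡ 176 (mod 983)
(176)^2 ≡ 503 (mod 983)
503 - 66 = 437
(437)^5 ≡ 57 (mod 983)
57 × 856 = 48792 ≡ 625 (mod 983)

625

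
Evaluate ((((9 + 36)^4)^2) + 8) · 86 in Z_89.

9 + 36 = 45
(45)^4 ≡ 39 (mod 89)
(39)^2 ≡ 8 (mod 89)
8 + 8 = 16
16 · 86 = 1376 ≡ 41 (mod 89)

41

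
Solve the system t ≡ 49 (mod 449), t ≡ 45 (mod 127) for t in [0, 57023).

449⁻¹ mod 127: 449·99 ≡ 1 (mod 127), so 449⁻¹ ≡ 99.
t = 49 + 449·((45 − 49)·99 mod 127) = 49 + 449·112 = 50337.

50337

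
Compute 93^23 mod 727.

354

By square-and-multiply:
23 in binary is 10111, i.e. 23 = 16 + 4 + 2 + 1.
93^1 ≡ 93 (mod 727)
93^2 ≡ 93^2 = 8649 ≡ 652 (mod 727)
93^4 ≡ 652^2 = 425104 ≡ 536 (mod 727)
93^8 ≡ 536^2 = 287296 ≡ 131 (mod 727)
93^16 ≡ 131^2 = 17161 ≡ 440 (mod 727)
93^23 = 93^16 · 93^4 · 93^2 · 93^1 ≡ 440 · 536 · 652 · 93 (mod 727).
Accumulate the product:
440 · 536 = 235840 ≡ 292
292 · 652 = 190384 ≡ 637
637 · 93 = 59241 ≡ 354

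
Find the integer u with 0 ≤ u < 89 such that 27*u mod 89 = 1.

33

Run the extended Euclidean algorithm:
89 = 3×27 + 8
27 = 3×8 + 3
8 = 2×3 + 2
3 = 1×2 + 1
2 = 2×1 + 0
gcd(27, 89) = 1, so the inverse exists.
Bézout: 1 = −10×89 + 33×27.
So 27⁻¹ ≡ 33 (mod 89).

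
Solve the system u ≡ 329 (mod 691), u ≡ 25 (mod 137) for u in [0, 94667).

691⁻¹ mod 137: 691×23 ≡ 1 (mod 137), so 691⁻¹ ≡ 23.
u = 329 + 691×((25 − 329)×23 mod 137) = 329 + 691×132 = 91541.
Check: 91541 mod 691 = 329, 91541 mod 137 = 25. ✓

91541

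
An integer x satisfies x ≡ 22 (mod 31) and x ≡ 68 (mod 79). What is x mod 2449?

1727

31⁻¹ mod 79: 31*51 ≡ 1 (mod 79), so 31⁻¹ ≡ 51.
x = 22 + 31*((68 − 22)*51 mod 79) = 22 + 31*55 = 1727.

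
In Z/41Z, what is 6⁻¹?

41 = 6·6 + 5
6 = 1·5 + 1
5 = 5·1 + 0
gcd(6, 41) = 1, so the inverse exists.
Back-substitute for 1:
1 = 1·6 − 1·5
  = −1·41 + 7·6
So 6⁻¹ ≡ 7 (mod 41).

7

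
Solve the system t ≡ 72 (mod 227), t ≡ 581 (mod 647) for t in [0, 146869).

23226

227⁻¹ mod 647: 227*590 ≡ 1 (mod 647), so 227⁻¹ ≡ 590.
t = 72 + 227*((581 − 72)*590 mod 647) = 72 + 227*102 = 23226.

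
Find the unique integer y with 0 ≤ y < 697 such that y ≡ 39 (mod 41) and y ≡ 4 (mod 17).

531

41⁻¹ mod 17: 41*5 ≡ 1 (mod 17), so 41⁻¹ ≡ 5.
y = 39 + 41*((4 − 39)*5 mod 17) = 39 + 41*12 = 531.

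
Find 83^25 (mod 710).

Compute successive squares:
25 in binary is 11001, i.e. 25 = 16 + 8 + 1.
83^1 ≡ 83 (mod 710)
83^2 ≡ 83^2 = 6889 ≡ 499 (mod 710)
83^4 ≡ 499^2 = 249001 ≡ 501 (mod 710)
83^8 ≡ 501^2 = 251001 ≡ 371 (mod 710)
83^16 ≡ 371^2 = 137641 ≡ 611 (mod 710)
83^25 = 83^16 · 83^8 · 83^1 ≡ 611 · 371 · 83 (mod 710).
Accumulate the product:
611 · 371 = 226681 ≡ 191
191 · 83 = 15853 ≡ 233

233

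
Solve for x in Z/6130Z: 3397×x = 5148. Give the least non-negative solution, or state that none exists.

274

gcd(3397, 6130) = 1, so a unique solution mod 6130 exists.
3397⁻¹ ≡ 5493 (mod 6130).
x ≡ 5493×5148 ≡ 274 (mod 6130).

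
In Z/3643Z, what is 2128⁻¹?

3227

3643 = 1*2128 + 1515
2128 = 1*1515 + 613
1515 = 2*613 + 289
613 = 2*289 + 35
289 = 8*35 + 9
35 = 3*9 + 8
9 = 1*8 + 1
8 = 8*1 + 0
gcd(2128, 3643) = 1, so the inverse exists.
Back-substitute for 1:
1 = 1*9 − 1*8
  = −1*35 + 4*9
  = 4*289 − 33*35
  = −33*613 + 70*289
  = 70*1515 − 173*613
  = −173*2128 + 243*1515
  = 243*3643 − 416*2128
So 2128⁻¹ ≡ −416 ≡ 3227 (mod 3643).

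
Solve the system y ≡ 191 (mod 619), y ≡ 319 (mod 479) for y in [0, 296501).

619⁻¹ mod 479: 619·414 ≡ 1 (mod 479), so 619⁻¹ ≡ 414.
y = 191 + 619·((319 − 191)·414 mod 479) = 191 + 619·302 = 187129.

187129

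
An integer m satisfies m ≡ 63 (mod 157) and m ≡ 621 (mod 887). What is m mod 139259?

12152

157⁻¹ mod 887: 157·113 ≡ 1 (mod 887), so 157⁻¹ ≡ 113.
m = 63 + 157·((621 − 63)·113 mod 887) = 63 + 157·77 = 12152.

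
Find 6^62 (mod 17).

9

Compute successive squares:
62 in binary is 111110, i.e. 62 = 32 + 16 + 8 + 4 + 2.
6^1 ≡ 6 (mod 17)
6^2 ≡ 6^2 = 36 ≡ 2 (mod 17)
6^4 ≡ 2^2 = 4 (mod 17)
6^8 ≡ 4^2 = 16 (mod 17)
6^16 ≡ 16^2 = 256 ≡ 1 (mod 17)
6^32 ≡ 1^2 = 1 (mod 17)
6^62 = 6^32 · 6^16 · 6^8 · 6^4 · 6^2 ≡ 1 · 1 · 16 · 4 · 2 (mod 17).
Accumulate the product:
1 · 1 = 1
1 · 16 = 16
16 · 4 = 64 ≡ 13
13 · 2 = 26 ≡ 9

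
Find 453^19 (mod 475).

92

453^1 ≡ 453 (mod 475)
453^2 ≡ 453^2 = 205209 ≡ 9 (mod 475)
453^4 ≡ 9^2 = 81 (mod 475)
453^8 ≡ 81^2 = 6561 ≡ 386 (mod 475)
453^16 ≡ 386^2 = 148996 ≡ 321 (mod 475)
453^19 = 453^16 * 453^2 * 453^1 ≡ 321 * 9 * 453 (mod 475).
Accumulate the product:
321 * 9 = 2889 ≡ 39
39 * 453 = 17667 ≡ 92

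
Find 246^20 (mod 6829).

Compute successive squares:
20 in binary is 10100, i.e. 20 = 16 + 4.
246^1 ≡ 246 (mod 6829)
246^2 ≡ 246^2 = 60516 ≡ 5884 (mod 6829)
246^4 ≡ 5884^2 = 34621456 ≡ 5255 (mod 6829)
246^8 ≡ 5255^2 = 27615025 ≡ 5378 (mod 6829)
246^16 ≡ 5378^2 = 28922884 ≡ 2069 (mod 6829)
246^20 = 246^16 * 246^4 ≡ 2069 * 5255 (mod 6829).
2069 * 5255 = 10872595 ≡ 827 (mod 6829).

827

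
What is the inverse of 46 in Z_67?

67 = 1×46 + 21
46 = 2×21 + 4
21 = 5×4 + 1
4 = 4×1 + 0
gcd(46, 67) = 1, so the inverse exists.
Back-substitute for 1:
1 = 1×21 − 5×4
  = −5×46 + 11×21
  = 11×67 − 16×46
So 46⁻¹ ≡ −16 ≡ 51 (mod 67).

51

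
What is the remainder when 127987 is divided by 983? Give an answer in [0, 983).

197

127987 = 130*983 + 197, so 127987 ≡ 197 (mod 983).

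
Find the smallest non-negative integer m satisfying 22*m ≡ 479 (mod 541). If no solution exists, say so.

gcd(22, 541) = 1, so a unique solution mod 541 exists.
22⁻¹ ≡ 123 (mod 541).
m ≡ 123*479 ≡ 489 (mod 541).

489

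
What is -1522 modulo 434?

-1522 = -4·434 + 214, so -1522 ≡ 214 (mod 434).

214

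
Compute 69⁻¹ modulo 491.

306

Run the extended Euclidean algorithm:
491 = 7*69 + 8
69 = 8*8 + 5
8 = 1*5 + 3
5 = 1*3 + 2
3 = 1*2 + 1
2 = 2*1 + 0
gcd(69, 491) = 1, so the inverse exists.
Back-substitute for 1:
1 = 1*3 − 1*2
  = −1*5 + 2*3
  = 2*8 − 3*5
  = −3*69 + 26*8
  = 26*491 − 185*69
So 69⁻¹ ≡ −185 ≡ 306 (mod 491).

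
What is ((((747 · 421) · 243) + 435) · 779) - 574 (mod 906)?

710

747 · 421 = 314487 ≡ 105 (mod 906)
105 · 243 = 25515 ≡ 147 (mod 906)
147 + 435 = 582
582 · 779 = 453378 ≡ 378 (mod 906)
378 - 574 = -196 ≡ 710 (mod 906)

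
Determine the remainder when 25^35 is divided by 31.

Using repeated squaring:
25^1 ≡ 25 (mod 31)
25^2 ≡ 25^2 = 625 ≡ 5 (mod 31)
25^4 ≡ 5^2 = 25 (mod 31)
25^8 ≡ 25^2 = 625 ≡ 5 (mod 31)
25^16 ≡ 5^2 = 25 (mod 31)
25^32 ≡ 25^2 = 625 ≡ 5 (mod 31)
25^35 = 25^32 × 25^2 × 25^1 ≡ 5 × 5 × 25 (mod 31).
Accumulate the product:
5 × 5 = 25
25 × 25 = 625 ≡ 5

5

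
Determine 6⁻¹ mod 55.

46

55 = 9·6 + 1
6 = 6·1 + 0
gcd(6, 55) = 1, so the inverse exists.
Bézout: 1 = 1·55 − 9·6.
So 6⁻¹ ≡ −9 ≡ 46 (mod 55).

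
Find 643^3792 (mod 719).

273

3792 in binary is 111011010000, i.e. 3792 = 2048 + 1024 + 512 + 128 + 64 + 16.
643^1 ≡ 643 (mod 719)
643^2 ≡ 643^2 = 413449 ≡ 24 (mod 719)
643^4 ≡ 24^2 = 576 (mod 719)
643^8 ≡ 576^2 = 331776 ≡ 317 (mod 719)
643^16 ≡ 317^2 = 100489 ≡ 548 (mod 719)
643^32 ≡ 548^2 = 300304 ≡ 481 (mod 719)
643^64 ≡ 481^2 = 231361 ≡ 562 (mod 719)
643^128 ≡ 562^2 = 315844 ≡ 203 (mod 719)
643^256 ≡ 203^2 = 41209 ≡ 226 (mod 719)
643^512 ≡ 226^2 = 51076 ≡ 27 (mod 719)
643^1024 ≡ 27^2 = 729 ≡ 10 (mod 719)
643^2048 ≡ 10^2 = 100 (mod 719)
643^3792 = 643^2048 · 643^1024 · 643^512 · 643^128 · 643^64 · 643^16 ≡ 100 · 10 · 27 · 203 · 562 · 548 (mod 719).
Accumulate the product:
100 · 10 = 1000 ≡ 281
281 · 27 = 7587 ≡ 397
397 · 203 = 80591 ≡ 63
63 · 562 = 35406 ≡ 175
175 · 548 = 95900 ≡ 273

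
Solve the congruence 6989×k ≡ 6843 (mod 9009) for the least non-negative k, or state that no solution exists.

1455

gcd(6989, 9009) = 1, so a unique solution mod 9009 exists.
6989⁻¹ ≡ 6284 (mod 9009).
k ≡ 6284×6843 ≡ 1455 (mod 9009).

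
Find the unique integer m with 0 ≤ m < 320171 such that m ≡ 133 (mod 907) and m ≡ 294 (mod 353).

51832

907⁻¹ mod 353: 907×281 ≡ 1 (mod 353), so 907⁻¹ ≡ 281.
m = 133 + 907×((294 − 133)×281 mod 353) = 133 + 907×57 = 51832.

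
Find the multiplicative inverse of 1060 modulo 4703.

4703 = 4·1060 + 463
1060 = 2·463 + 134
463 = 3·134 + 61
134 = 2·61 + 12
61 = 5·12 + 1
12 = 12·1 + 0
gcd(1060, 4703) = 1, so the inverse exists.
Back-substitute for 1:
1 = 1·61 − 5·12
  = −5·134 + 11·61
  = 11·463 − 38·134
  = −38·1060 + 87·463
  = 87·4703 − 386·1060
So 1060⁻¹ ≡ −386 ≡ 4317 (mod 4703).

4317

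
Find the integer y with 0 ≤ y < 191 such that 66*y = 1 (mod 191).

55

191 = 2×66 + 59
66 = 1×59 + 7
59 = 8×7 + 3
7 = 2×3 + 1
3 = 3×1 + 0
gcd(66, 191) = 1, so the inverse exists.
Back-substitute for 1:
1 = 1×7 − 2×3
  = −2×59 + 17×7
  = 17×66 − 19×59
  = −19×191 + 55×66
So 66⁻¹ ≡ 55 (mod 191).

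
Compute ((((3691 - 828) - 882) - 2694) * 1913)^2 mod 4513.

3691 - 828 = 2863
2863 - 882 = 1981
1981 - 2694 = -713 ≡ 3800 (mod 4513)
3800 * 1913 = 7269400 ≡ 3470 (mod 4513)
(3470)^2 ≡ 216 (mod 4513)

216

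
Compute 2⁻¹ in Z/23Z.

By the extended Euclidean algorithm:
23 = 11·2 + 1
2 = 2·1 + 0
gcd(2, 23) = 1, so the inverse exists.
Back-substitute for 1:
1 = 1·23 − 11·2
So 2⁻¹ ≡ −11 ≡ 12 (mod 23).

12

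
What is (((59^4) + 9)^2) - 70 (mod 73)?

2

(59)^4 ≡ 18 (mod 73)
18 + 9 = 27
(27)^2 ≡ 72 (mod 73)
72 - 70 = 2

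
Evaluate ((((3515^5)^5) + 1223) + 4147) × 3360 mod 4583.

2212

(3515)^5 ≡ 3781 (mod 4583)
(3781)^5 ≡ 4064 (mod 4583)
4064 + 1223 = 5287 ≡ 704 (mod 4583)
704 + 4147 = 4851 ≡ 268 (mod 4583)
268 × 3360 = 900480 ≡ 2212 (mod 4583)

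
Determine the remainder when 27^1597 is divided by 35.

27

Compute successive squares:
1597 in binary is 11000111101, i.e. 1597 = 1024 + 512 + 32 + 16 + 8 + 4 + 1.
27^1 ≡ 27 (mod 35)
27^2 ≡ 27^2 = 729 ≡ 29 (mod 35)
27^4 ≡ 29^2 = 841 ≡ 1 (mod 35)
27^8 ≡ 1^2 = 1 (mod 35)
27^16 ≡ 1^2 = 1 (mod 35)
27^32 ≡ 1^2 = 1 (mod 35)
27^64 ≡ 1^2 = 1 (mod 35)
27^128 ≡ 1^2 = 1 (mod 35)
27^256 ≡ 1^2 = 1 (mod 35)
27^512 ≡ 1^2 = 1 (mod 35)
27^1024 ≡ 1^2 = 1 (mod 35)
27^1597 = 27^1024 × 27^512 × 27^32 × 27^16 × 27^8 × 27^4 × 27^1 ≡ 1 × 1 × 1 × 1 × 1 × 1 × 27 (mod 35).
Accumulate the product:
1 × 1 = 1
1 × 1 = 1
1 × 1 = 1
1 × 1 = 1
1 × 1 = 1
1 × 27 = 27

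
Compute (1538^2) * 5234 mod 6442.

2262

(1538)^2 ≡ 1230 (mod 6442)
1230 * 5234 = 6437820 ≡ 2262 (mod 6442)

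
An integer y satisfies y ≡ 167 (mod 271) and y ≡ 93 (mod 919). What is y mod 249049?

271⁻¹ mod 919: 271×78 ≡ 1 (mod 919), so 271⁻¹ ≡ 78.
y = 167 + 271×((93 − 167)×78 mod 919) = 167 + 271×661 = 179298.

179298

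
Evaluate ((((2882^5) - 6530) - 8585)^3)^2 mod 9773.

(2882)^5 ≡ 1435 (mod 9773)
1435 - 6530 = -5095 ≡ 4678 (mod 9773)
4678 - 8585 = -3907 ≡ 5866 (mod 9773)
(5866)^3 ≡ 6109 (mod 9773)
(6109)^2 ≡ 6567 (mod 9773)

6567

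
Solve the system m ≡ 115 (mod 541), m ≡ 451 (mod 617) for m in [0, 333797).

541⁻¹ mod 617: 541×138 ≡ 1 (mod 617), so 541⁻¹ ≡ 138.
m = 115 + 541×((451 − 115)×138 mod 617) = 115 + 541×93 = 50428.

50428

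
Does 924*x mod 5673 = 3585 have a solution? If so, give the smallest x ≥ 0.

gcd(924, 5673) = 3, and 3 | 3585, so solutions exist.
Divide through by 3: 308*x ≡ 1195 mod 1891.
308⁻¹ ≡ 1627 (mod 1891).
x ≡ 1627*1195 ≡ 317 (mod 1891).
The smallest non-negative solution is x = 317.

317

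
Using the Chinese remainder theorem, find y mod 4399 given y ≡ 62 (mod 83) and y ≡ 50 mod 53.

3548

83⁻¹ mod 53: 83×23 ≡ 1 (mod 53), so 83⁻¹ ≡ 23.
y = 62 + 83×((50 − 62)×23 mod 53) = 62 + 83×42 = 3548.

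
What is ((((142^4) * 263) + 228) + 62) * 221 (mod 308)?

58

(142)^4 ≡ 100 (mod 308)
100 * 263 = 26300 ≡ 120 (mod 308)
120 + 228 = 348 ≡ 40 (mod 308)
40 + 62 = 102
102 * 221 = 22542 ≡ 58 (mod 308)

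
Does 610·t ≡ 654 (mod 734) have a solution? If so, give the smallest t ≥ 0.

48

gcd(610, 734) = 2, and 2 | 654, so solutions exist.
Divide through by 2: 305·t ≡ 327 (mod 367).
305⁻¹ ≡ 219 (mod 367).
t ≡ 219·327 ≡ 48 (mod 367).
The smallest non-negative solution is t = 48.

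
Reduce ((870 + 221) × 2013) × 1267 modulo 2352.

870 + 221 = 1091
1091 × 2013 = 2196183 ≡ 1767 (mod 2352)
1767 × 1267 = 2238789 ≡ 2037 (mod 2352)

2037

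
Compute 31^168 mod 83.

Using repeated squaring:
31^1 ≡ 31 (mod 83)
31^2 ≡ 31^2 = 961 ≡ 48 (mod 83)
31^4 ≡ 48^2 = 2304 ≡ 63 (mod 83)
31^8 ≡ 63^2 = 3969 ≡ 68 (mod 83)
31^16 ≡ 68^2 = 4624 ≡ 59 (mod 83)
31^32 ≡ 59^2 = 3481 ≡ 78 (mod 83)
31^64 ≡ 78^2 = 6084 ≡ 25 (mod 83)
31^128 ≡ 25^2 = 625 ≡ 44 (mod 83)
31^168 = 31^128 · 31^32 · 31^8 ≡ 44 · 78 · 68 (mod 83).
Accumulate the product:
44 · 78 = 3432 ≡ 29
29 · 68 = 1972 ≡ 63

63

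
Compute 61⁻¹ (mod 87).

Apply the Euclidean algorithm and back-substitute:
87 = 1×61 + 26
61 = 2×26 + 9
26 = 2×9 + 8
9 = 1×8 + 1
8 = 8×1 + 0
gcd(61, 87) = 1, so the inverse exists.
Back-substitute for 1:
1 = 1×9 − 1×8
  = −1×26 + 3×9
  = 3×61 − 7×26
  = −7×87 + 10×61
So 61⁻¹ ≡ 10 (mod 87).

10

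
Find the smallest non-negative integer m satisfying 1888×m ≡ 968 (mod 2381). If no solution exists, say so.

2210

gcd(1888, 2381) = 1, so a unique solution mod 2381 exists.
1888⁻¹ ≡ 1729 (mod 2381).
m ≡ 1729×968 ≡ 2210 (mod 2381).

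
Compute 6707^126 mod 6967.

309

By square-and-multiply:
126 in binary is 1111110, i.e. 126 = 64 + 32 + 16 + 8 + 4 + 2.
6707^1 ≡ 6707 (mod 6967)
6707^2 ≡ 6707^2 = 44983849 ≡ 4897 (mod 6967)
6707^4 ≡ 4897^2 = 23980609 ≡ 195 (mod 6967)
6707^8 ≡ 195^2 = 38025 ≡ 3190 (mod 6967)
6707^16 ≡ 3190^2 = 10176100 ≡ 4280 (mod 6967)
6707^32 ≡ 4280^2 = 18318400 ≡ 2157 (mod 6967)
6707^64 ≡ 2157^2 = 4652649 ≡ 5660 (mod 6967)
6707^126 = 6707^64 * 6707^32 * 6707^16 * 6707^8 * 6707^4 * 6707^2 ≡ 5660 * 2157 * 4280 * 3190 * 195 * 4897 (mod 6967).
Accumulate the product:
5660 * 2157 = 12208620 ≡ 2436
2436 * 4280 = 10426080 ≡ 3448
3448 * 3190 = 10999120 ≡ 5194
5194 * 195 = 1012830 ≡ 2615
2615 * 4897 = 12805655 ≡ 309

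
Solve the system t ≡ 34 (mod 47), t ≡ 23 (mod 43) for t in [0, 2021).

410

47⁻¹ mod 43: 47*11 ≡ 1 (mod 43), so 47⁻¹ ≡ 11.
t = 34 + 47*((23 − 34)*11 mod 43) = 34 + 47*8 = 410.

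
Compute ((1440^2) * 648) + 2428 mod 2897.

(1440)^2 ≡ 2245 (mod 2897)
2245 * 648 = 1454760 ≡ 466 (mod 2897)
466 + 2428 = 2894

2894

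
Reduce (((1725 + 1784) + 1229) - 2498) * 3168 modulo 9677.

3079

1725 + 1784 = 3509
3509 + 1229 = 4738
4738 - 2498 = 2240
2240 * 3168 = 7096320 ≡ 3079 (mod 9677)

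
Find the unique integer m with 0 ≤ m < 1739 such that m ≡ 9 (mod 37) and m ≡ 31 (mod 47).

971

37⁻¹ mod 47: 37×14 ≡ 1 (mod 47), so 37⁻¹ ≡ 14.
m = 9 + 37×((31 − 9)×14 mod 47) = 9 + 37×26 = 971.
Check: 971 mod 37 = 9, 971 mod 47 = 31. ✓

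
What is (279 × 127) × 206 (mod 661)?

279 × 127 = 35433 ≡ 400 (mod 661)
400 × 206 = 82400 ≡ 436 (mod 661)

436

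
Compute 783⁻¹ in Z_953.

By the extended Euclidean algorithm:
953 = 1×783 + 170
783 = 4×170 + 103
170 = 1×103 + 67
103 = 1×67 + 36
67 = 1×36 + 31
36 = 1×31 + 5
31 = 6×5 + 1
5 = 5×1 + 0
gcd(783, 953) = 1, so the inverse exists.
Bézout: 1 = 152×953 − 185×783.
So 783⁻¹ ≡ −185 ≡ 768 (mod 953).

768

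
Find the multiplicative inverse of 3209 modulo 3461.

2376

By the extended Euclidean algorithm:
3461 = 1×3209 + 252
3209 = 12×252 + 185
252 = 1×185 + 67
185 = 2×67 + 51
67 = 1×51 + 16
51 = 3×16 + 3
16 = 5×3 + 1
3 = 3×1 + 0
gcd(3209, 3461) = 1, so the inverse exists.
Bézout: 1 = 1006×3461 − 1085×3209.
So 3209⁻¹ ≡ −1085 ≡ 2376 (mod 3461).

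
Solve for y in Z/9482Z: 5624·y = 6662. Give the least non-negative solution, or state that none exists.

gcd(5624, 9482) = 2, and 2 | 6662, so solutions exist.
Divide through by 2: 2812·y ≡ 3331 (mod 4741).
2812⁻¹ ≡ 349 (mod 4741).
y ≡ 349·3331 ≡ 974 (mod 4741).
The smallest non-negative solution is y = 974.

974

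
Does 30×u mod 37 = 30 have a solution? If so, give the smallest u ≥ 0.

1

gcd(30, 37) = 1, so a unique solution mod 37 exists.
30⁻¹ ≡ 21 (mod 37).
u ≡ 21×30 ≡ 1 (mod 37).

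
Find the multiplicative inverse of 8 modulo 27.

17

By the extended Euclidean algorithm:
27 = 3×8 + 3
8 = 2×3 + 2
3 = 1×2 + 1
2 = 2×1 + 0
gcd(8, 27) = 1, so the inverse exists.
Back-substitute for 1:
1 = 1×3 − 1×2
  = −1×8 + 3×3
  = 3×27 − 10×8
So 8⁻¹ ≡ −10 ≡ 17 (mod 27).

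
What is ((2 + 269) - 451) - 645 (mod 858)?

33

2 + 269 = 271
271 - 451 = -180 ≡ 678 (mod 858)
678 - 645 = 33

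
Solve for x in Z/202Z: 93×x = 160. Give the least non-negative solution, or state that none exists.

gcd(93, 202) = 1, so a unique solution mod 202 exists.
93⁻¹ ≡ 63 (mod 202).
x ≡ 63×160 ≡ 182 (mod 202).

182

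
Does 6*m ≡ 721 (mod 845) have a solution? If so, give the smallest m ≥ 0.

261

gcd(6, 845) = 1, so a unique solution mod 845 exists.
6⁻¹ ≡ 141 (mod 845).
m ≡ 141*721 ≡ 261 (mod 845).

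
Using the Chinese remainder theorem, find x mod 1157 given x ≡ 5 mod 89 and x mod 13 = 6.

89⁻¹ mod 13: 89*6 ≡ 1 (mod 13), so 89⁻¹ ≡ 6.
x = 5 + 89*((6 − 5)*6 mod 13) = 5 + 89*6 = 539.

539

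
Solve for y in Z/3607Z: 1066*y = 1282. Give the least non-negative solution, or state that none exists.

gcd(1066, 3607) = 1, so a unique solution mod 3607 exists.
1066⁻¹ ≡ 2778 (mod 3607).
y ≡ 2778*1282 ≡ 1287 (mod 3607).

1287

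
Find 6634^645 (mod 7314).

4384

Compute successive squares:
645 in binary is 1010000101, i.e. 645 = 512 + 128 + 4 + 1.
6634^1 ≡ 6634 (mod 7314)
6634^2 ≡ 6634^2 = 44009956 ≡ 1618 (mod 7314)
6634^4 ≡ 1618^2 = 2617924 ≡ 6826 (mod 7314)
6634^8 ≡ 6826^2 = 46594276 ≡ 4096 (mod 7314)
6634^16 ≡ 4096^2 = 16777216 ≡ 6214 (mod 7314)
6634^32 ≡ 6214^2 = 38613796 ≡ 3190 (mod 7314)
6634^64 ≡ 3190^2 = 10176100 ≡ 2326 (mod 7314)
6634^128 ≡ 2326^2 = 5410276 ≡ 5230 (mod 7314)
6634^256 ≡ 5230^2 = 27352900 ≡ 5854 (mod 7314)
6634^512 ≡ 5854^2 = 34269316 ≡ 3226 (mod 7314)
6634^645 = 6634^512 * 6634^128 * 6634^4 * 6634^1 ≡ 3226 * 5230 * 6826 * 6634 (mod 7314).
Accumulate the product:
3226 * 5230 = 16871980 ≡ 5896
5896 * 6826 = 40246096 ≡ 4468
4468 * 6634 = 29640712 ≡ 4384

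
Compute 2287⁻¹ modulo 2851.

460

Apply the Euclidean algorithm and back-substitute:
2851 = 1·2287 + 564
2287 = 4·564 + 31
564 = 18·31 + 6
31 = 5·6 + 1
6 = 6·1 + 0
gcd(2287, 2851) = 1, so the inverse exists.
Bézout: 1 = −369·2851 + 460·2287.
So 2287⁻¹ ≡ 460 (mod 2851).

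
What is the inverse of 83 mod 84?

83

By the extended Euclidean algorithm:
84 = 1×83 + 1
83 = 83×1 + 0
gcd(83, 84) = 1, so the inverse exists.
Back-substitute for 1:
1 = 1×84 − 1×83
So 83⁻¹ ≡ −1 ≡ 83 (mod 84).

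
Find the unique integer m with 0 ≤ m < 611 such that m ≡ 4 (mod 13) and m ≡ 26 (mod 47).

355

13⁻¹ mod 47: 13*29 ≡ 1 (mod 47), so 13⁻¹ ≡ 29.
m = 4 + 13*((26 − 4)*29 mod 47) = 4 + 13*27 = 355.
Check: 355 mod 13 = 4, 355 mod 47 = 26. ✓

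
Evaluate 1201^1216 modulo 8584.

By square-and-multiply:
1201^1 ≡ 1201 (mod 8584)
1201^2 ≡ 1201^2 = 1442401 ≡ 289 (mod 8584)
1201^4 ≡ 289^2 = 83521 ≡ 6265 (mod 8584)
1201^8 ≡ 6265^2 = 39250225 ≡ 4177 (mod 8584)
1201^16 ≡ 4177^2 = 17447329 ≡ 4641 (mod 8584)
1201^32 ≡ 4641^2 = 21538881 ≡ 1625 (mod 8584)
1201^64 ≡ 1625^2 = 2640625 ≡ 5337 (mod 8584)
1201^128 ≡ 5337^2 = 28483569 ≡ 1857 (mod 8584)
1201^256 ≡ 1857^2 = 3448449 ≡ 6265 (mod 8584)
1201^512 ≡ 6265^2 = 39250225 ≡ 4177 (mod 8584)
1201^1024 ≡ 4177^2 = 17447329 ≡ 4641 (mod 8584)
1201^1216 = 1201^1024 * 1201^128 * 1201^64 ≡ 4641 * 1857 * 5337 (mod 8584).
Accumulate the product:
4641 * 1857 = 8618337 ≡ 1
1 * 5337 = 5337

5337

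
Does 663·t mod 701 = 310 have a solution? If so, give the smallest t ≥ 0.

287

gcd(663, 701) = 1, so a unique solution mod 701 exists.
663⁻¹ ≡ 166 (mod 701).
t ≡ 166·310 ≡ 287 (mod 701).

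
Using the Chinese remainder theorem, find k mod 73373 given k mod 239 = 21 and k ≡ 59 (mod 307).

239⁻¹ mod 307: 239*158 ≡ 1 (mod 307), so 239⁻¹ ≡ 158.
k = 21 + 239*((59 − 21)*158 mod 307) = 21 + 239*171 = 40890.

40890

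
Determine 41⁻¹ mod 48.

48 = 1*41 + 7
41 = 5*7 + 6
7 = 1*6 + 1
6 = 6*1 + 0
gcd(41, 48) = 1, so the inverse exists.
Back-substitute for 1:
1 = 1*7 − 1*6
  = −1*41 + 6*7
  = 6*48 − 7*41
So 41⁻¹ ≡ −7 ≡ 41 (mod 48).

41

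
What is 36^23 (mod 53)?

Compute successive squares:
23 in binary is 10111, i.e. 23 = 16 + 4 + 2 + 1.
36^1 ≡ 36 (mod 53)
36^2 ≡ 36^2 = 1296 ≡ 24 (mod 53)
36^4 ≡ 24^2 = 576 ≡ 46 (mod 53)
36^8 ≡ 46^2 = 2116 ≡ 49 (mod 53)
36^16 ≡ 49^2 = 2401 ≡ 16 (mod 53)
36^23 = 36^16 × 36^4 × 36^2 × 36^1 ≡ 16 × 46 × 24 × 36 (mod 53).
Accumulate the product:
16 × 46 = 736 ≡ 47
47 × 24 = 1128 ≡ 15
15 × 36 = 540 ≡ 10

10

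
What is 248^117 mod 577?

117 in binary is 1110101, i.e. 117 = 64 + 32 + 16 + 4 + 1.
248^1 ≡ 248 (mod 577)
248^2 ≡ 248^2 = 61504 ≡ 342 (mod 577)
248^4 ≡ 342^2 = 116964 ≡ 410 (mod 577)
248^8 ≡ 410^2 = 168100 ≡ 193 (mod 577)
248^16 ≡ 193^2 = 37249 ≡ 321 (mod 577)
248^32 ≡ 321^2 = 103041 ≡ 335 (mod 577)
248^64 ≡ 335^2 = 112225 ≡ 287 (mod 577)
248^117 = 248^64 · 248^32 · 248^16 · 248^4 · 248^1 ≡ 287 · 335 · 321 · 410 · 248 (mod 577).
Accumulate the product:
287 · 335 = 96145 ≡ 363
363 · 321 = 116523 ≡ 546
546 · 410 = 223860 ≡ 561
561 · 248 = 139128 ≡ 71

71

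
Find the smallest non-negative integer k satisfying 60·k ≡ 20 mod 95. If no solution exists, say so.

13

gcd(60, 95) = 5, and 5 | 20, so solutions exist.
Divide through by 5: 12·k = 4 (mod 19).
12⁻¹ ≡ 8 (mod 19).
k ≡ 8·4 ≡ 13 (mod 19).
The smallest non-negative solution is k = 13.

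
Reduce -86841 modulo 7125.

-86841 = -13·7125 + 5784, so -86841 ≡ 5784 (mod 7125).

5784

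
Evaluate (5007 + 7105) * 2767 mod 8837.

4000

5007 + 7105 = 12112 ≡ 3275 (mod 8837)
3275 * 2767 = 9061925 ≡ 4000 (mod 8837)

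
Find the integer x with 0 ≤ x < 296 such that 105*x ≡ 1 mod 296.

By the extended Euclidean algorithm:
296 = 2×105 + 86
105 = 1×86 + 19
86 = 4×19 + 10
19 = 1×10 + 9
10 = 1×9 + 1
9 = 9×1 + 0
gcd(105, 296) = 1, so the inverse exists.
Back-substitute for 1:
1 = 1×10 − 1×9
  = −1×19 + 2×10
  = 2×86 − 9×19
  = −9×105 + 11×86
  = 11×296 − 31×105
So 105⁻¹ ≡ −31 ≡ 265 (mod 296).

265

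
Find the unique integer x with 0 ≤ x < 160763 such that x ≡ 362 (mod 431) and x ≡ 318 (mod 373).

431⁻¹ mod 373: 431·328 ≡ 1 (mod 373), so 431⁻¹ ≡ 328.
x = 362 + 431·((318 − 362)·328 mod 373) = 362 + 431·115 = 49927.
Check: 49927 mod 431 = 362, 49927 mod 373 = 318. ✓

49927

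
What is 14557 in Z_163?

50

14557 = 89*163 + 50, so 14557 ≡ 50 (mod 163).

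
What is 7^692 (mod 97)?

692 in binary is 1010110100, i.e. 692 = 512 + 128 + 32 + 16 + 4.
7^1 ≡ 7 (mod 97)
7^2 ≡ 7^2 = 49 (mod 97)
7^4 ≡ 49^2 = 2401 ≡ 73 (mod 97)
7^8 ≡ 73^2 = 5329 ≡ 91 (mod 97)
7^16 ≡ 91^2 = 8281 ≡ 36 (mod 97)
7^32 ≡ 36^2 = 1296 ≡ 35 (mod 97)
7^64 ≡ 35^2 = 1225 ≡ 61 (mod 97)
7^128 ≡ 61^2 = 3721 ≡ 35 (mod 97)
7^256 ≡ 35^2 = 1225 ≡ 61 (mod 97)
7^512 ≡ 61^2 = 3721 ≡ 35 (mod 97)
7^692 = 7^512 * 7^128 * 7^32 * 7^16 * 7^4 ≡ 35 * 35 * 35 * 36 * 73 (mod 97).
Accumulate the product:
35 * 35 = 1225 ≡ 61
61 * 35 = 2135 ≡ 1
1 * 36 = 36
36 * 73 = 2628 ≡ 9

9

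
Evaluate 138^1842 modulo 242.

234

1842 in binary is 11100110010, i.e. 1842 = 1024 + 512 + 256 + 32 + 16 + 2.
138^1 ≡ 138 (mod 242)
138^2 ≡ 138^2 = 19044 ≡ 168 (mod 242)
138^4 ≡ 168^2 = 28224 ≡ 152 (mod 242)
138^8 ≡ 152^2 = 23104 ≡ 114 (mod 242)
138^16 ≡ 114^2 = 12996 ≡ 170 (mod 242)
138^32 ≡ 170^2 = 28900 ≡ 102 (mod 242)
138^64 ≡ 102^2 = 10404 ≡ 240 (mod 242)
138^128 ≡ 240^2 = 57600 ≡ 4 (mod 242)
138^256 ≡ 4^2 = 16 (mod 242)
138^512 ≡ 16^2 = 256 ≡ 14 (mod 242)
138^1024 ≡ 14^2 = 196 (mod 242)
138^1842 = 138^1024 × 138^512 × 138^256 × 138^32 × 138^16 × 138^2 ≡ 196 × 14 × 16 × 102 × 170 × 168 (mod 242).
Accumulate the product:
196 × 14 = 2744 ≡ 82
82 × 16 = 1312 ≡ 102
102 × 102 = 10404 ≡ 240
240 × 170 = 40800 ≡ 144
144 × 168 = 24192 ≡ 234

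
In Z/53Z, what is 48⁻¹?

21

53 = 1×48 + 5
48 = 9×5 + 3
5 = 1×3 + 2
3 = 1×2 + 1
2 = 2×1 + 0
gcd(48, 53) = 1, so the inverse exists.
Bézout: 1 = −19×53 + 21×48.
So 48⁻¹ ≡ 21 (mod 53).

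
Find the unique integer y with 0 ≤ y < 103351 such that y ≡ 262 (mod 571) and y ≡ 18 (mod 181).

24815

571⁻¹ mod 181: 571*97 ≡ 1 (mod 181), so 571⁻¹ ≡ 97.
y = 262 + 571*((18 − 262)*97 mod 181) = 262 + 571*43 = 24815.
Check: 24815 mod 571 = 262, 24815 mod 181 = 18. ✓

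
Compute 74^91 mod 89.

Compute successive squares:
91 in binary is 1011011, i.e. 91 = 64 + 16 + 8 + 2 + 1.
74^1 ≡ 74 (mod 89)
74^2 ≡ 74^2 = 5476 ≡ 47 (mod 89)
74^4 ≡ 47^2 = 2209 ≡ 73 (mod 89)
74^8 ≡ 73^2 = 5329 ≡ 78 (mod 89)
74^16 ≡ 78^2 = 6084 ≡ 32 (mod 89)
74^32 ≡ 32^2 = 1024 ≡ 45 (mod 89)
74^64 ≡ 45^2 = 2025 ≡ 67 (mod 89)
74^91 = 74^64 * 74^16 * 74^8 * 74^2 * 74^1 ≡ 67 * 32 * 78 * 47 * 74 (mod 89).
Accumulate the product:
67 * 32 = 2144 ≡ 8
8 * 78 = 624 ≡ 1
1 * 47 = 47
47 * 74 = 3478 ≡ 7

7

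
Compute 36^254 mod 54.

0

36^1 ≡ 36 (mod 54)
36^2 ≡ 36^2 = 1296 ≡ 0 (mod 54)
36^4 ≡ 0^2 = 0 (mod 54)
36^8 ≡ 0^2 = 0 (mod 54)
36^16 ≡ 0^2 = 0 (mod 54)
36^32 ≡ 0^2 = 0 (mod 54)
36^64 ≡ 0^2 = 0 (mod 54)
36^128 ≡ 0^2 = 0 (mod 54)
36^254 = 36^128 × 36^64 × 36^32 × 36^16 × 36^8 × 36^4 × 36^2 ≡ 0 × 0 × 0 × 0 × 0 × 0 × 0 (mod 54).
Accumulate the product:
0 × 0 = 0
0 × 0 = 0
0 × 0 = 0
0 × 0 = 0
0 × 0 = 0
0 × 0 = 0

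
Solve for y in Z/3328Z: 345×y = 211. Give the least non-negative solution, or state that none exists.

gcd(345, 3328) = 1, so a unique solution mod 3328 exists.
345⁻¹ ≡ 2537 (mod 3328).
y ≡ 2537×211 ≡ 2827 (mod 3328).

2827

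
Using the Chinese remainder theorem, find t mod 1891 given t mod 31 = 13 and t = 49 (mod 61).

354

31⁻¹ mod 61: 31×2 ≡ 1 (mod 61), so 31⁻¹ ≡ 2.
t = 13 + 31×((49 − 13)×2 mod 61) = 13 + 31×11 = 354.
Check: 354 mod 31 = 13, 354 mod 61 = 49. ✓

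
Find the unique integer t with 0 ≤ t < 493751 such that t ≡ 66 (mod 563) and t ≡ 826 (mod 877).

398107

563⁻¹ mod 877: 563×796 ≡ 1 (mod 877), so 563⁻¹ ≡ 796.
t = 66 + 563×((826 − 66)×796 mod 877) = 66 + 563×707 = 398107.
Check: 398107 mod 563 = 66, 398107 mod 877 = 826. ✓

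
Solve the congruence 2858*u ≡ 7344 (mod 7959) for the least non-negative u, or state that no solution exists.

gcd(2858, 7959) = 1, so a unique solution mod 7959 exists.
2858⁻¹ ≡ 7739 (mod 7959).
u ≡ 7739*7344 ≡ 7956 (mod 7959).

7956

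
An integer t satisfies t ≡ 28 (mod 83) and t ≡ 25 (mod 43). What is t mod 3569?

111

83⁻¹ mod 43: 83×14 ≡ 1 (mod 43), so 83⁻¹ ≡ 14.
t = 28 + 83×((25 − 28)×14 mod 43) = 28 + 83×1 = 111.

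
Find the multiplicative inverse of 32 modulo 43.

39

Apply the Euclidean algorithm and back-substitute:
43 = 1·32 + 11
32 = 2·11 + 10
11 = 1·10 + 1
10 = 10·1 + 0
gcd(32, 43) = 1, so the inverse exists.
Back-substitute for 1:
1 = 1·11 − 1·10
  = −1·32 + 3·11
  = 3·43 − 4·32
So 32⁻¹ ≡ −4 ≡ 39 (mod 43).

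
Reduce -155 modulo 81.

-155 = -2·81 + 7, so -155 ≡ 7 (mod 81).

7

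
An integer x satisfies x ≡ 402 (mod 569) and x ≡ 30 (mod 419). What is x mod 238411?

218329

569⁻¹ mod 419: 569*338 ≡ 1 (mod 419), so 569⁻¹ ≡ 338.
x = 402 + 569*((30 − 402)*338 mod 419) = 402 + 569*383 = 218329.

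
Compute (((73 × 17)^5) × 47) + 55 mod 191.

73 × 17 = 1241 ≡ 95 (mod 191)
(95)^5 ≡ 185 (mod 191)
185 × 47 = 8695 ≡ 100 (mod 191)
100 + 55 = 155

155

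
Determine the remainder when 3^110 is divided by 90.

9

Using repeated squaring:
110 in binary is 1101110, i.e. 110 = 64 + 32 + 8 + 4 + 2.
3^1 ≡ 3 (mod 90)
3^2 ≡ 3^2 = 9 (mod 90)
3^4 ≡ 9^2 = 81 (mod 90)
3^8 ≡ 81^2 = 6561 ≡ 81 (mod 90)
3^16 ≡ 81^2 = 6561 ≡ 81 (mod 90)
3^32 ≡ 81^2 = 6561 ≡ 81 (mod 90)
3^64 ≡ 81^2 = 6561 ≡ 81 (mod 90)
3^110 = 3^64 × 3^32 × 3^8 × 3^4 × 3^2 ≡ 81 × 81 × 81 × 81 × 9 (mod 90).
Accumulate the product:
81 × 81 = 6561 ≡ 81
81 × 81 = 6561 ≡ 81
81 × 81 = 6561 ≡ 81
81 × 9 = 729 ≡ 9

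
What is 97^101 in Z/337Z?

215

By square-and-multiply:
101 in binary is 1100101, i.e. 101 = 64 + 32 + 4 + 1.
97^1 ≡ 97 (mod 337)
97^2 ≡ 97^2 = 9409 ≡ 310 (mod 337)
97^4 ≡ 310^2 = 96100 ≡ 55 (mod 337)
97^8 ≡ 55^2 = 3025 ≡ 329 (mod 337)
97^16 ≡ 329^2 = 108241 ≡ 64 (mod 337)
97^32 ≡ 64^2 = 4096 ≡ 52 (mod 337)
97^64 ≡ 52^2 = 2704 ≡ 8 (mod 337)
97^101 = 97^64 · 97^32 · 97^4 · 97^1 ≡ 8 · 52 · 55 · 97 (mod 337).
Accumulate the product:
8 · 52 = 416 ≡ 79
79 · 55 = 4345 ≡ 301
301 · 97 = 29197 ≡ 215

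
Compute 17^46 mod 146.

17^1 ≡ 17 (mod 146)
17^2 ≡ 17^2 = 289 ≡ 143 (mod 146)
17^4 ≡ 143^2 = 20449 ≡ 9 (mod 146)
17^8 ≡ 9^2 = 81 (mod 146)
17^16 ≡ 81^2 = 6561 ≡ 137 (mod 146)
17^32 ≡ 137^2 = 18769 ≡ 81 (mod 146)
17^46 = 17^32 * 17^8 * 17^4 * 17^2 ≡ 81 * 81 * 9 * 143 (mod 146).
Accumulate the product:
81 * 81 = 6561 ≡ 137
137 * 9 = 1233 ≡ 65
65 * 143 = 9295 ≡ 97

97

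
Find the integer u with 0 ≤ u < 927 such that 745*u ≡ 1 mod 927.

382

927 = 1·745 + 182
745 = 4·182 + 17
182 = 10·17 + 12
17 = 1·12 + 5
12 = 2·5 + 2
5 = 2·2 + 1
2 = 2·1 + 0
gcd(745, 927) = 1, so the inverse exists.
Bézout: 1 = −307·927 + 382·745.
So 745⁻¹ ≡ 382 (mod 927).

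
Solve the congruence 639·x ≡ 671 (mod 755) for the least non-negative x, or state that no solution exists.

gcd(639, 755) = 1, so a unique solution mod 755 exists.
639⁻¹ ≡ 384 (mod 755).
x ≡ 384·671 ≡ 209 (mod 755).

209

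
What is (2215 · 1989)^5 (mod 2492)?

1223

2215 · 1989 = 4405635 ≡ 2271 (mod 2492)
(2271)^5 ≡ 1223 (mod 2492)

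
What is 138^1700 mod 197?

Using repeated squaring:
1700 in binary is 11010100100, i.e. 1700 = 1024 + 512 + 128 + 32 + 4.
138^1 ≡ 138 (mod 197)
138^2 ≡ 138^2 = 19044 ≡ 132 (mod 197)
138^4 ≡ 132^2 = 17424 ≡ 88 (mod 197)
138^8 ≡ 88^2 = 7744 ≡ 61 (mod 197)
138^16 ≡ 61^2 = 3721 ≡ 175 (mod 197)
138^32 ≡ 175^2 = 30625 ≡ 90 (mod 197)
138^64 ≡ 90^2 = 8100 ≡ 23 (mod 197)
138^128 ≡ 23^2 = 529 ≡ 135 (mod 197)
138^256 ≡ 135^2 = 18225 ≡ 101 (mod 197)
138^512 ≡ 101^2 = 10201 ≡ 154 (mod 197)
138^1024 ≡ 154^2 = 23716 ≡ 76 (mod 197)
138^1700 = 138^1024 × 138^512 × 138^128 × 138^32 × 138^4 ≡ 76 × 154 × 135 × 90 × 88 (mod 197).
Accumulate the product:
76 × 154 = 11704 ≡ 81
81 × 135 = 10935 ≡ 100
100 × 90 = 9000 ≡ 135
135 × 88 = 11880 ≡ 60

60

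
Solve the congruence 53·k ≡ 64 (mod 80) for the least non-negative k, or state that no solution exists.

gcd(53, 80) = 1, so a unique solution mod 80 exists.
53⁻¹ ≡ 77 (mod 80).
k ≡ 77·64 ≡ 48 (mod 80).

48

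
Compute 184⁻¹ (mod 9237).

9237 = 50*184 + 37
184 = 4*37 + 36
37 = 1*36 + 1
36 = 36*1 + 0
gcd(184, 9237) = 1, so the inverse exists.
Back-substitute for 1:
1 = 1*37 − 1*36
  = −1*184 + 5*37
  = 5*9237 − 251*184
So 184⁻¹ ≡ −251 ≡ 8986 (mod 9237).

8986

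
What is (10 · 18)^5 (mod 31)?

5

10 · 18 = 180 ≡ 25 (mod 31)
(25)^5 ≡ 5 (mod 31)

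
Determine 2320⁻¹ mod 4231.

Apply the Euclidean algorithm and back-substitute:
4231 = 1×2320 + 1911
2320 = 1×1911 + 409
1911 = 4×409 + 275
409 = 1×275 + 134
275 = 2×134 + 7
134 = 19×7 + 1
7 = 7×1 + 0
gcd(2320, 4231) = 1, so the inverse exists.
Bézout: 1 = −329×4231 + 600×2320.
So 2320⁻¹ ≡ 600 (mod 4231).

600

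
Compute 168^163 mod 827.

Compute successive squares:
163 in binary is 10100011, i.e. 163 = 128 + 32 + 2 + 1.
168^1 ≡ 168 (mod 827)
168^2 ≡ 168^2 = 28224 ≡ 106 (mod 827)
168^4 ≡ 106^2 = 11236 ≡ 485 (mod 827)
168^8 ≡ 485^2 = 235225 ≡ 357 (mod 827)
168^16 ≡ 357^2 = 127449 ≡ 91 (mod 827)
168^32 ≡ 91^2 = 8281 ≡ 11 (mod 827)
168^64 ≡ 11^2 = 121 (mod 827)
168^128 ≡ 121^2 = 14641 ≡ 582 (mod 827)
168^163 = 168^128 * 168^32 * 168^2 * 168^1 ≡ 582 * 11 * 106 * 168 (mod 827).
Accumulate the product:
582 * 11 = 6402 ≡ 613
613 * 106 = 64978 ≡ 472
472 * 168 = 79296 ≡ 731

731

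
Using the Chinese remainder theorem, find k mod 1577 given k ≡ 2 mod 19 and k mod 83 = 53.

800

19⁻¹ mod 83: 19×35 ≡ 1 (mod 83), so 19⁻¹ ≡ 35.
k = 2 + 19×((53 − 2)×35 mod 83) = 2 + 19×42 = 800.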